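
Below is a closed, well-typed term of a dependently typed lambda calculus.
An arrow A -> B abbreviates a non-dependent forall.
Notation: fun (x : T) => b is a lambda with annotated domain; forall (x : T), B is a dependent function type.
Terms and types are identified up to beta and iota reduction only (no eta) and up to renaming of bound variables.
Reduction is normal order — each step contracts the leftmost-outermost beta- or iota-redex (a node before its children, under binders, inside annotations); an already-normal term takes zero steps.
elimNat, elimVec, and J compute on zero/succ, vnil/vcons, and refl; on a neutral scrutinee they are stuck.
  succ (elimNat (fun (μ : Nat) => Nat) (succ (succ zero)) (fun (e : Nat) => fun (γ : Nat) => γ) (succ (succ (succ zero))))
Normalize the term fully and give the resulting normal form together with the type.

resulting normal form:
  succ (succ (succ zero))
the term's type:
  Nat


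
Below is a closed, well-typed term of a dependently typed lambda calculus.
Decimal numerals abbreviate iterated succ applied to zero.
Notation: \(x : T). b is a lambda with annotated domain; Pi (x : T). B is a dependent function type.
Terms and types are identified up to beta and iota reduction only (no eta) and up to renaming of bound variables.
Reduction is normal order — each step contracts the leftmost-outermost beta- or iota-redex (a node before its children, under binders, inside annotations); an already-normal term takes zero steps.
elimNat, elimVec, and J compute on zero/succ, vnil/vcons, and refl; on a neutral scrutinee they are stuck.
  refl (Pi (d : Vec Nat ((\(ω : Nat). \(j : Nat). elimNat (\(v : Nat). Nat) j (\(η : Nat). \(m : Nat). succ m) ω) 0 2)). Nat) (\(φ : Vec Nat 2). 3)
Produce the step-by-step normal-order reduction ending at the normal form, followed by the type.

reduction (normal order):
  refl (Pi (d : Vec Nat ((\(ω : Nat). \(j : Nat). elimNat (\(v : Nat). Nat) j (\(η : Nat). \(m : Nat). succ m) ω) 0 2)). Nat) (\(φ : Vec Nat 2). 3)
  ~> refl (Pi (d : Vec Nat ((\(ω : Nat). elimNat (\(j : Nat). Nat) ω (\(v : Nat). \(η : Nat). succ η) 0) 2)). Nat) (\(m : Vec Nat 2). 3)
  ~> refl (Pi (d : Vec Nat (elimNat (\(ω : Nat). Nat) 2 (\(j : Nat). \(v : Nat). succ v) 0)). Nat) (\(η : Vec Nat 2). 3)
  ~> refl (Pi (d : Vec Nat 2). Nat) (\(ω : Vec Nat 2). 3)
type:
  Eq (Pi (d : Vec Nat 2). Nat) (\(ω : Vec Nat 2). 3) (\(j : Vec Nat 2). 3)


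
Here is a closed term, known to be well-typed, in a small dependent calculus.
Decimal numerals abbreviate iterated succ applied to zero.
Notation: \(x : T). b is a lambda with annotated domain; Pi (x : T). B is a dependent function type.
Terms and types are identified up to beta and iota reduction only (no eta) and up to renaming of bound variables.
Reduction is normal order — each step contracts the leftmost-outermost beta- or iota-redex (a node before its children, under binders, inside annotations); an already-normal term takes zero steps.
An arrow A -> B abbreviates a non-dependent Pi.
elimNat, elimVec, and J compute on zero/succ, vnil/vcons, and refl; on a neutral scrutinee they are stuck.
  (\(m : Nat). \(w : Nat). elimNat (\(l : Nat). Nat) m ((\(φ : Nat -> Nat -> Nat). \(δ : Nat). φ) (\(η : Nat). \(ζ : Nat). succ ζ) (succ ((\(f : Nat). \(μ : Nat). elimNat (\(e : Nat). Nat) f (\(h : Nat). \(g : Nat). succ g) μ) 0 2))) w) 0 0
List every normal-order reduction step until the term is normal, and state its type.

reduction (normal order):
  (\(m : Nat). \(w : Nat). elimNat (\(l : Nat). Nat) m ((\(φ : Nat -> Nat -> Nat). \(δ : Nat). φ) (\(η : Nat). \(ζ : Nat). succ ζ) (succ ((\(f : Nat). \(μ : Nat). elimNat (\(e : Nat). Nat) f (\(h : Nat). \(g : Nat). succ g) μ) 0 2))) w) 0 0
  ~> (\(m : Nat). elimNat (\(w : Nat). Nat) 0 ((\(l : Nat -> Nat -> Nat). \(φ : Nat). l) (\(δ : Nat). \(η : Nat). succ η) (succ ((\(ζ : Nat). \(f : Nat). elimNat (\(μ : Nat). Nat) ζ (\(e : Nat). \(h : Nat). succ h) f) 0 2))) m) 0
  ~> elimNat (\(m : Nat). Nat) 0 ((\(w : Nat -> Nat -> Nat). \(l : Nat). w) (\(φ : Nat). \(δ : Nat). succ δ) (succ ((\(η : Nat). \(ζ : Nat). elimNat (\(f : Nat). Nat) η (\(μ : Nat). \(e : Nat). succ e) ζ) 0 2))) 0
  ~> 0
inferred type:
  Nat


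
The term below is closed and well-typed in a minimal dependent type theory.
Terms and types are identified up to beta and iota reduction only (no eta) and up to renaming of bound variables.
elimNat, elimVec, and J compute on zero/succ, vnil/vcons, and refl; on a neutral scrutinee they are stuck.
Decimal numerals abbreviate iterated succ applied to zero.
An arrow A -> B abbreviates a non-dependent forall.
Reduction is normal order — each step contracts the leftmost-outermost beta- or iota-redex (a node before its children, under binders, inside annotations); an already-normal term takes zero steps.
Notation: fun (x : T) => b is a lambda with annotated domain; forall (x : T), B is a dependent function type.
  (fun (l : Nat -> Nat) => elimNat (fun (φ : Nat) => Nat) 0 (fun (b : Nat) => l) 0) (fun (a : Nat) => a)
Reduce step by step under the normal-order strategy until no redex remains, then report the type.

normal-order reduction:
  (fun (l : Nat -> Nat) => elimNat (fun (φ : Nat) => Nat) 0 (fun (b : Nat) => l) 0) (fun (a : Nat) => a)
  ~> elimNat (fun (l : Nat) => Nat) 0 (fun (φ : Nat) => fun (b : Nat) => b) 0
  ~> 0
inferred type:
  Nat


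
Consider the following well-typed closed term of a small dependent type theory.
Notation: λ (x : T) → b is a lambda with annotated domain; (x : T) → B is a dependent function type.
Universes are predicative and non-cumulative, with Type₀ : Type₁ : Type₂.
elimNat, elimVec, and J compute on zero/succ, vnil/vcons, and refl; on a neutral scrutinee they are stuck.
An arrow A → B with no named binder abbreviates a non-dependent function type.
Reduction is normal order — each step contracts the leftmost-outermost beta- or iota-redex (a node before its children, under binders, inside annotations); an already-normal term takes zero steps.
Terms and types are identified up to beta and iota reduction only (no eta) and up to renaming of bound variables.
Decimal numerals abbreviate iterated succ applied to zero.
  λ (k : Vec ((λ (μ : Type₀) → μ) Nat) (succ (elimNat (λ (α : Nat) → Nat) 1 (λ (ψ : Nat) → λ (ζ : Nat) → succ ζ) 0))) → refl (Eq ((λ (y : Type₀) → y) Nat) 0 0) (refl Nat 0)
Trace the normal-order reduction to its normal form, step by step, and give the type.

normal-order reduction:
  λ (k : Vec ((λ (μ : Type₀) → μ) Nat) (succ (elimNat (λ (α : Nat) → Nat) 1 (λ (ψ : Nat) → λ (ζ : Nat) → succ ζ) 0))) → refl (Eq ((λ (y : Type₀) → y) Nat) 0 0) (refl Nat 0)
  ~> λ (k : Vec Nat (succ (elimNat (λ (μ : Nat) → Nat) 1 (λ (α : Nat) → λ (ψ : Nat) → succ ψ) 0))) → refl (Eq ((λ (ζ : Type₀) → ζ) Nat) 0 0) (refl Nat 0)
  ~> λ (k : Vec Nat 2) → refl (Eq ((λ (μ : Type₀) → μ) Nat) 0 0) (refl Nat 0)
  ~> λ (k : Vec Nat 2) → refl (Eq Nat 0 0) (refl Nat 0)
the term's type:
  Vec Nat 2 → Eq (Eq Nat 0 0) (refl Nat 0) (refl Nat 0)


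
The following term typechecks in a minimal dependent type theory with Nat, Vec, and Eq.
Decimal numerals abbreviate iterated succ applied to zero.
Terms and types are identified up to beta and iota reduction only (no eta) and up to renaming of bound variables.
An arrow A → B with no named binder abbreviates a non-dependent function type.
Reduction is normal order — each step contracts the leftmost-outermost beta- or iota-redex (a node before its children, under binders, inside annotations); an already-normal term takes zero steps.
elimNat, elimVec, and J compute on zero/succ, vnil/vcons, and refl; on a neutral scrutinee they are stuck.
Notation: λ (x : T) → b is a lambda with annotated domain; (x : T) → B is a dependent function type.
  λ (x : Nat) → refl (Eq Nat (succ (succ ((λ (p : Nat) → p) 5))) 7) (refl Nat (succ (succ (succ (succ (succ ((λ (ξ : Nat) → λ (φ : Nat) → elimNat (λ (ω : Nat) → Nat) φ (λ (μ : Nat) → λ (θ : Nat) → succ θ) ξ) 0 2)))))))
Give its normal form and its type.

reduced normal form:
  λ (x : Nat) → refl (Eq Nat 7 7) (refl Nat 7)
the term's type:
  Nat → Eq (Eq Nat 7 7) (refl Nat 7) (refl Nat 7)


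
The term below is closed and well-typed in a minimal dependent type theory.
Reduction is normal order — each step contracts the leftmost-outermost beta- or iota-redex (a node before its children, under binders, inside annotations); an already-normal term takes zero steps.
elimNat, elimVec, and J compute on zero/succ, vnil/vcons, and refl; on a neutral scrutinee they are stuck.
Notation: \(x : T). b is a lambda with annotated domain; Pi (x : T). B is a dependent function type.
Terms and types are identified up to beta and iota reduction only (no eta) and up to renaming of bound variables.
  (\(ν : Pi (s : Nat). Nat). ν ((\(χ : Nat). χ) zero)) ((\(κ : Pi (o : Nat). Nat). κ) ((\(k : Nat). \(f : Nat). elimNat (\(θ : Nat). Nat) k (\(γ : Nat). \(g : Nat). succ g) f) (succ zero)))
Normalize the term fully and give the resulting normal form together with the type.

normal form:
  succ zero
the term's type:
  Nat


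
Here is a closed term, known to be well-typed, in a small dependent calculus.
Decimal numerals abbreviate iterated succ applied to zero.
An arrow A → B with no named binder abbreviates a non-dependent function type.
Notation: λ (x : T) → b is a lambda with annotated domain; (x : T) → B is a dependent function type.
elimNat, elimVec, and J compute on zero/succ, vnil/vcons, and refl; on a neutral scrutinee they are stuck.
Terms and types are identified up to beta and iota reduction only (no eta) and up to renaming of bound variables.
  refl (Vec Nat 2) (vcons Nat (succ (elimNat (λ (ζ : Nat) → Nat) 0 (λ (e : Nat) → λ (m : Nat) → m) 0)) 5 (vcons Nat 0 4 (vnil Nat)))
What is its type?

the term's type:
  Eq (Vec Nat 2) (vcons Nat 1 5 (vcons Nat 0 4 (vnil Nat))) (vcons Nat 1 5 (vcons Nat 0 4 (vnil Nat)))


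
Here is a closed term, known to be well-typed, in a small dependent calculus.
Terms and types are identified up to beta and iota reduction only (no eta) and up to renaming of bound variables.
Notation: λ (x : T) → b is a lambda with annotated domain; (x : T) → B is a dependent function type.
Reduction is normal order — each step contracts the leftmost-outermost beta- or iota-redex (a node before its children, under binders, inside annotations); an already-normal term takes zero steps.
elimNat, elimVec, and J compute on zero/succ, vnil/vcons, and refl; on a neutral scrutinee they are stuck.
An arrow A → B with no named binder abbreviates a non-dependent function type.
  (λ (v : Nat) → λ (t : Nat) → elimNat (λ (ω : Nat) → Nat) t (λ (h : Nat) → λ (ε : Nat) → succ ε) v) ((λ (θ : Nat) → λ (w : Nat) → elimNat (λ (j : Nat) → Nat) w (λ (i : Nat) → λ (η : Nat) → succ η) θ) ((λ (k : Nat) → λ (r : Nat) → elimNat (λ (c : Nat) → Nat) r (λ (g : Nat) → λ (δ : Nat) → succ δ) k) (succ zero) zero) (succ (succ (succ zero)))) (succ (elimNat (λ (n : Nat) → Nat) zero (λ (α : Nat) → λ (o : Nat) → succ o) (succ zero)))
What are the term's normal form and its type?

reduced normal form:
  succ (succ (succ (succ (succ (succ zero)))))
type:
  Nat
observation: contracting a beta-redex first, the term normalizes in 31 steps.


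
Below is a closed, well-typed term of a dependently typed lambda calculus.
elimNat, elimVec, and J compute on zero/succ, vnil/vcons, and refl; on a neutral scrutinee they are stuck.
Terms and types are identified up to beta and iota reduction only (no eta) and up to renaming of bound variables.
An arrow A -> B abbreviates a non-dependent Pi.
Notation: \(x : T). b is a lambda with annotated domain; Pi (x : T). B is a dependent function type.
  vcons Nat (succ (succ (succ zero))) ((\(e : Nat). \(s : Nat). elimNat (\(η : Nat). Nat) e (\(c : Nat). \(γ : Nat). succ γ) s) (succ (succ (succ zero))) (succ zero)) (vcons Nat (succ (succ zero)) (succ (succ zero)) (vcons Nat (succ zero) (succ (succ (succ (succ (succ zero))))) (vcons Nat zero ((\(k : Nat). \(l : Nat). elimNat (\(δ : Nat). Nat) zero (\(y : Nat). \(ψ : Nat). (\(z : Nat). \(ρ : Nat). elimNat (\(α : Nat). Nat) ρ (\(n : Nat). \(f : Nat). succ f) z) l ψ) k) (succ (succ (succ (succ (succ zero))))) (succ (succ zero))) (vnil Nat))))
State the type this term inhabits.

type:
  Vec Nat (succ (succ (succ (succ zero))))


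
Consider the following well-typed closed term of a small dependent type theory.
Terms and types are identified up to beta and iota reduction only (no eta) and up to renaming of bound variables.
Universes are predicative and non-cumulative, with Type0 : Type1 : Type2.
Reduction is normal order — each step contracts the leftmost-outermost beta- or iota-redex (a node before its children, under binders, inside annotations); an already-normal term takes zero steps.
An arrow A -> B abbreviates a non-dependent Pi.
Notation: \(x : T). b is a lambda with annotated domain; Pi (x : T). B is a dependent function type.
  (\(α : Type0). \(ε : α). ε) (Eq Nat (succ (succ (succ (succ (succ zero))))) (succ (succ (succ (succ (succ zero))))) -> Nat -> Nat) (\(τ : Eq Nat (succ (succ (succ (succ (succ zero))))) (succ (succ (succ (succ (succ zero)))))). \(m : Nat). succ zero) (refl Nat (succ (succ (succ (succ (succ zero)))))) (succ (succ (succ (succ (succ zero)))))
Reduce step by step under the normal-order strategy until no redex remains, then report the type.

reduction (normal order):
  (\(α : Type0). \(ε : α). ε) (Eq Nat (succ (succ (succ (succ (succ zero))))) (succ (succ (succ (succ (succ zero))))) -> Nat -> Nat) (\(τ : Eq Nat (succ (succ (succ (succ (succ zero))))) (succ (succ (succ (succ (succ zero)))))). \(m : Nat). succ zero) (refl Nat (succ (succ (succ (succ (succ zero)))))) (succ (succ (succ (succ (succ zero)))))
  ~> (\(α : Eq Nat (succ (succ (succ (succ (succ zero))))) (succ (succ (succ (succ (succ zero))))) -> Nat -> Nat). α) (\(ε : Eq Nat (succ (succ (succ (succ (succ zero))))) (succ (succ (succ (succ (succ zero)))))). \(τ : Nat). succ zero) (refl Nat (succ (succ (succ (succ (succ zero)))))) (succ (succ (succ (succ (succ zero)))))
  ~> (\(α : Eq Nat (succ (succ (succ (succ (succ zero))))) (succ (succ (succ (succ (succ zero)))))). \(ε : Nat). succ zero) (refl Nat (succ (succ (succ (succ (succ zero)))))) (succ (succ (succ (succ (succ zero)))))
  ~> (\(α : Nat). succ zero) (succ (succ (succ (succ (succ zero)))))
  ~> succ zero
inferred type:
  Nat


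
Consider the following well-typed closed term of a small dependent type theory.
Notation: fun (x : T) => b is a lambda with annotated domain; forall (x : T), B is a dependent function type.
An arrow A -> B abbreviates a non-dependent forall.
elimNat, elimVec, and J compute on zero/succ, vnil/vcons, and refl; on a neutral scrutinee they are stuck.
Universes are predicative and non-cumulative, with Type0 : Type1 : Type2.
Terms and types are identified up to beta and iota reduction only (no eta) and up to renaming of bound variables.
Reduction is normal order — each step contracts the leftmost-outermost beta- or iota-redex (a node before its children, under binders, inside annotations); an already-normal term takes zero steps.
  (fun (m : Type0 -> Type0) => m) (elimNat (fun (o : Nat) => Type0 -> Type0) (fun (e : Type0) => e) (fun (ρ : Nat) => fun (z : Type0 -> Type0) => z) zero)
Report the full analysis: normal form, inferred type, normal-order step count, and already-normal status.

resulting normal form:
  fun (m : Type0) => m
type:
  Type0 -> Type0
normal-order step count: 2
started in normal form: no
first redex: a beta-redex


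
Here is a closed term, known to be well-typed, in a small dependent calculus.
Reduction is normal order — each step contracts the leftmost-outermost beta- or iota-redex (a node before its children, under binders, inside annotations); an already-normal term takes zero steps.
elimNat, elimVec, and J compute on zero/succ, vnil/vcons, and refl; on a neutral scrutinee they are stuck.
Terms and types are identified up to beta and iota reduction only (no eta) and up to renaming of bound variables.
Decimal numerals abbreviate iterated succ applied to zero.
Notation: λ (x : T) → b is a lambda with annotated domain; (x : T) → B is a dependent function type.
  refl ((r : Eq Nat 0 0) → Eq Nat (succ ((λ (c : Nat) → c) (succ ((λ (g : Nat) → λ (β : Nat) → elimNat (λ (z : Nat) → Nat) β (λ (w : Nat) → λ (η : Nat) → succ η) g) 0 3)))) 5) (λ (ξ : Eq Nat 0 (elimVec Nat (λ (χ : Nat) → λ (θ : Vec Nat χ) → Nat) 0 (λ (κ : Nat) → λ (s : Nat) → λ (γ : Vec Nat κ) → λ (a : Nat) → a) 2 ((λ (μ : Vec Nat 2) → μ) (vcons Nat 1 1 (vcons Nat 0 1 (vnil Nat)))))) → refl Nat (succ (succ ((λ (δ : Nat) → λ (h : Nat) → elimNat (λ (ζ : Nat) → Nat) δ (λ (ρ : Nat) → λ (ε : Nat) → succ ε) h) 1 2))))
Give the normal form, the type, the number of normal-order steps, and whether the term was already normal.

reduced normal form:
  refl ((r : Eq Nat 0 0) → Eq Nat 5 5) (λ (c : Eq Nat 0 0) → refl Nat 5)
inferred type:
  Eq ((r : Eq Nat 0 0) → Eq Nat 5 5) (λ (c : Eq Nat 0 0) → refl Nat 5) (λ (g : Eq Nat 0 0) → refl Nat 5)
steps to reach normal form (normal order): 25
term was already normal: no
first redex: a beta-redex


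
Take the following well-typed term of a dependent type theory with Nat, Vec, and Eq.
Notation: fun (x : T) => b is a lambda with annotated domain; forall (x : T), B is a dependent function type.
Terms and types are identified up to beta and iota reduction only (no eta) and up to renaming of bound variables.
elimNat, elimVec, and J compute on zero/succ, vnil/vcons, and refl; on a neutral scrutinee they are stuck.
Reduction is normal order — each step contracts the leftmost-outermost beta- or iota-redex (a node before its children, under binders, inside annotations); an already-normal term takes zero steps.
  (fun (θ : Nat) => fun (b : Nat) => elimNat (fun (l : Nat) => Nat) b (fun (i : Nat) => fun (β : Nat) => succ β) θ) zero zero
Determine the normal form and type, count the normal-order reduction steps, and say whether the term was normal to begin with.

reduced normal form:
  zero
type:
  Nat
normal-order step count: 3
started in normal form: no
first redex: a beta-redex


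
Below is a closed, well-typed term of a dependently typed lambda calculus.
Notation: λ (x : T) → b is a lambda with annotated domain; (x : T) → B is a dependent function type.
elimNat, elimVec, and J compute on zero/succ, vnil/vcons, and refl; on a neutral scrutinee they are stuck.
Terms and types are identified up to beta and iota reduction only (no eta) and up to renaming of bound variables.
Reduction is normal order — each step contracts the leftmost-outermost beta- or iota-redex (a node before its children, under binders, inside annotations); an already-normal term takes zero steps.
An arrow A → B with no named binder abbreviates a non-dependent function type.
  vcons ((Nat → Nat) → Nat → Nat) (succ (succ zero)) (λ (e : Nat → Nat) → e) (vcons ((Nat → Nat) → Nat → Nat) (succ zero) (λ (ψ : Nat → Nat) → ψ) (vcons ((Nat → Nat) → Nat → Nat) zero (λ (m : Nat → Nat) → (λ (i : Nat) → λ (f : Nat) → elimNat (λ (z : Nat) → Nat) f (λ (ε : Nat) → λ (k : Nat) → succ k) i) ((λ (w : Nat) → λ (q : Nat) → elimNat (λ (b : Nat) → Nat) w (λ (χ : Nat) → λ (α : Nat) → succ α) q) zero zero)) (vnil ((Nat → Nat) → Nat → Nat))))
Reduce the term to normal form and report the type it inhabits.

normal form:
  vcons ((Nat → Nat) → Nat → Nat) (succ (succ zero)) (λ (e : Nat → Nat) → e) (vcons ((Nat → Nat) → Nat → Nat) (succ zero) (λ (ψ : Nat → Nat) → ψ) (vcons ((Nat → Nat) → Nat → Nat) zero (λ (m : Nat → Nat) → λ (i : Nat) → i) (vnil ((Nat → Nat) → Nat → Nat))))
type:
  Vec ((Nat → Nat) → Nat → Nat) (succ (succ (succ zero)))


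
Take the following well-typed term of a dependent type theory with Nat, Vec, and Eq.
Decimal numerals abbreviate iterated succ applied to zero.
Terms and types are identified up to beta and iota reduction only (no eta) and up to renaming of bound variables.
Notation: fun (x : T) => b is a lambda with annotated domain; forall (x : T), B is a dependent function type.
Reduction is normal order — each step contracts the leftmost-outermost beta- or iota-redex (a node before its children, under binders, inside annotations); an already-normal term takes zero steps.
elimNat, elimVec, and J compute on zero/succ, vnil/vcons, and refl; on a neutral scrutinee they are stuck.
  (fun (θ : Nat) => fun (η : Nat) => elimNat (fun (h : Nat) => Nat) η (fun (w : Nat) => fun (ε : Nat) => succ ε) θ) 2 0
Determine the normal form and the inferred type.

normal form:
  2
type:
  Nat


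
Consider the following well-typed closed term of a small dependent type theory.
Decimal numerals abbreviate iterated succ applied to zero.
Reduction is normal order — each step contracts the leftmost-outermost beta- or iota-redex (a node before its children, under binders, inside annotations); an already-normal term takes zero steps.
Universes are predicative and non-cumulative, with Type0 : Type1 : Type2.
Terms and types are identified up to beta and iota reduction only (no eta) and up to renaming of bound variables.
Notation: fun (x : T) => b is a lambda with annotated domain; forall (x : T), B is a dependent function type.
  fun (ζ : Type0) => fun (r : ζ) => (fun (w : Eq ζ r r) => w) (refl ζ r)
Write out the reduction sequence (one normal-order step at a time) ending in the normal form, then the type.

normal-order reduction sequence:
  fun (ζ : Type0) => fun (r : ζ) => (fun (w : Eq ζ r r) => w) (refl ζ r)
  ~> fun (ζ : Type0) => fun (r : ζ) => refl ζ r
the term's type:
  forall (ζ : Type0), forall (r : ζ), Eq ζ r r


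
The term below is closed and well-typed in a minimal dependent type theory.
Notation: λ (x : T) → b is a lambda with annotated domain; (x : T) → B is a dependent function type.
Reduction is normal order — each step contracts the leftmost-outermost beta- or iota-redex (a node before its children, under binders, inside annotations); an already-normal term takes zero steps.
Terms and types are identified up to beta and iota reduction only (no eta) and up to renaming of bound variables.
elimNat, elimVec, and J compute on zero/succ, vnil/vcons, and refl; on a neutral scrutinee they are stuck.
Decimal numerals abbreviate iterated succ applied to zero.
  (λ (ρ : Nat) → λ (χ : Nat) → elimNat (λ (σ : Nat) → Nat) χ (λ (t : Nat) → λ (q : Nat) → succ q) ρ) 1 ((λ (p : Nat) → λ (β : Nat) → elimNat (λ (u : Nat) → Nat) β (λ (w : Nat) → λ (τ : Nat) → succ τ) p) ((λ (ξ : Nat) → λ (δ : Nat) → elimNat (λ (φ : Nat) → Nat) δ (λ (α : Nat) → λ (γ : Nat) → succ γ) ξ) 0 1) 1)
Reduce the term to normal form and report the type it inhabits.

reduced normal form:
  3
the term's type:
  Nat


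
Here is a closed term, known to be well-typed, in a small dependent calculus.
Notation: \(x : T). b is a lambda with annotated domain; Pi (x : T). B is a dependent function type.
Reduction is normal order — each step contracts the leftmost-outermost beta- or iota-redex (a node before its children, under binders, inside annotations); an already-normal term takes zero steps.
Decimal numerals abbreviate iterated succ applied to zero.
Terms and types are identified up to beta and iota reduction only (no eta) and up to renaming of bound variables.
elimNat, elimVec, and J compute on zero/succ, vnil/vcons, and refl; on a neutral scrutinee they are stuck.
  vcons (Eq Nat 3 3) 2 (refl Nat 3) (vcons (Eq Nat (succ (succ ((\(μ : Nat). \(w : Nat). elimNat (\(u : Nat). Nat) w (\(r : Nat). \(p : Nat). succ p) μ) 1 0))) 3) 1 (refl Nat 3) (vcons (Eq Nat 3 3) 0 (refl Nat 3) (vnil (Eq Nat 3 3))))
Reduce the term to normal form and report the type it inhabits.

resulting normal form:
  vcons (Eq Nat 3 3) 2 (refl Nat 3) (vcons (Eq Nat 3 3) 1 (refl Nat 3) (vcons (Eq Nat 3 3) 0 (refl Nat 3) (vnil (Eq Nat 3 3))))
inferred type:
  Vec (Eq Nat 3 3) 3
observation: the first redex contracted is a beta-redex; the normal form is reached in 6 normal-order steps.


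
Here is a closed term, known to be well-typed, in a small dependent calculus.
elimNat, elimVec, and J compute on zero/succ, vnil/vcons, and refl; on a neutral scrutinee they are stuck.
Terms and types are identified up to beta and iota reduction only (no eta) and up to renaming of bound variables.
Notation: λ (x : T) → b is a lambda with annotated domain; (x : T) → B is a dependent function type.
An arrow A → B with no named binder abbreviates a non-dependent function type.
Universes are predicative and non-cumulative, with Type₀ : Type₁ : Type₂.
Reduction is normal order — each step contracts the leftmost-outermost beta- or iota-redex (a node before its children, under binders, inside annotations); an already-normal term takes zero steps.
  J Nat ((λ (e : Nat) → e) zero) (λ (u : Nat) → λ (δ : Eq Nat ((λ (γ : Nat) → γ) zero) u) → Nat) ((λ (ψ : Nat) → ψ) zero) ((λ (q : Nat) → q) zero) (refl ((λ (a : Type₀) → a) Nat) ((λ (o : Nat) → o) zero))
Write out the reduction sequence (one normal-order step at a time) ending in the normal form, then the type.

normal-order reduction sequence:
  J Nat ((λ (e : Nat) → e) zero) (λ (u : Nat) → λ (δ : Eq Nat ((λ (γ : Nat) → γ) zero) u) → Nat) ((λ (ψ : Nat) → ψ) zero) ((λ (q : Nat) → q) zero) (refl ((λ (a : Type₀) → a) Nat) ((λ (o : Nat) → o) zero))
  ~> (λ (e : Nat) → e) zero
  ~> zero
inferred type:
  Nat


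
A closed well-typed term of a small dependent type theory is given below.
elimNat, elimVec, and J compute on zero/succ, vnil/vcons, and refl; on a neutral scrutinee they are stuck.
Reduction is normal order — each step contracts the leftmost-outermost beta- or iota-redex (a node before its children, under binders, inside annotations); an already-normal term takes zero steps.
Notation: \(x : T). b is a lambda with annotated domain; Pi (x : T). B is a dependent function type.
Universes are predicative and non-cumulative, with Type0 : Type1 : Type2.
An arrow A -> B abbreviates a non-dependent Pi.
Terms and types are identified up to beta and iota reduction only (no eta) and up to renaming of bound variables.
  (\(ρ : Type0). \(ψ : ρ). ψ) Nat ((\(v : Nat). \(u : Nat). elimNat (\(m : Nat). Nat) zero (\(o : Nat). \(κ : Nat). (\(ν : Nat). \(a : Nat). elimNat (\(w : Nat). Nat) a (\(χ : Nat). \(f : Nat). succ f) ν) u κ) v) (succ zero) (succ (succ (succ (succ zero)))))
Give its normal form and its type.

resulting normal form:
  succ (succ (succ (succ zero)))
the term's type:
  Nat


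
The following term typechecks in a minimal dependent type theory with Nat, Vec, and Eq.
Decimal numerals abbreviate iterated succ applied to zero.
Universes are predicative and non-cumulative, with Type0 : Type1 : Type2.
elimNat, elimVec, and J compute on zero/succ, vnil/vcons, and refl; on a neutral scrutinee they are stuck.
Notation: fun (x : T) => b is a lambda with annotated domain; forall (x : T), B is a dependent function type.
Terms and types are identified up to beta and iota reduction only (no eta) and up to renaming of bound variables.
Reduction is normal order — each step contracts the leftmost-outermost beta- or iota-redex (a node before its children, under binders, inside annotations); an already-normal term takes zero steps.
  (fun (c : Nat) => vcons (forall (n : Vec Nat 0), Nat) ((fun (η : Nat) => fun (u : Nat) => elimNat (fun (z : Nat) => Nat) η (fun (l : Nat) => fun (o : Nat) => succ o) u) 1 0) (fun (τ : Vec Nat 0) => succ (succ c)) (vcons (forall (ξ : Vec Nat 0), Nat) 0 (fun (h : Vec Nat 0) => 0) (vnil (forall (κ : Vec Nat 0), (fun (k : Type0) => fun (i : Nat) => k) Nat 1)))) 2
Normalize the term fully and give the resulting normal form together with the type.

reduced normal form:
  vcons (forall (c : Vec Nat 0), Nat) 1 (fun (n : Vec Nat 0) => 4) (vcons (forall (η : Vec Nat 0), Nat) 0 (fun (u : Vec Nat 0) => 0) (vnil (forall (z : Vec Nat 0), Nat)))
the term's type:
  Vec (forall (c : Vec Nat 0), Nat) 2
observation: normalization takes exactly 6 steps under the normal-order strategy.


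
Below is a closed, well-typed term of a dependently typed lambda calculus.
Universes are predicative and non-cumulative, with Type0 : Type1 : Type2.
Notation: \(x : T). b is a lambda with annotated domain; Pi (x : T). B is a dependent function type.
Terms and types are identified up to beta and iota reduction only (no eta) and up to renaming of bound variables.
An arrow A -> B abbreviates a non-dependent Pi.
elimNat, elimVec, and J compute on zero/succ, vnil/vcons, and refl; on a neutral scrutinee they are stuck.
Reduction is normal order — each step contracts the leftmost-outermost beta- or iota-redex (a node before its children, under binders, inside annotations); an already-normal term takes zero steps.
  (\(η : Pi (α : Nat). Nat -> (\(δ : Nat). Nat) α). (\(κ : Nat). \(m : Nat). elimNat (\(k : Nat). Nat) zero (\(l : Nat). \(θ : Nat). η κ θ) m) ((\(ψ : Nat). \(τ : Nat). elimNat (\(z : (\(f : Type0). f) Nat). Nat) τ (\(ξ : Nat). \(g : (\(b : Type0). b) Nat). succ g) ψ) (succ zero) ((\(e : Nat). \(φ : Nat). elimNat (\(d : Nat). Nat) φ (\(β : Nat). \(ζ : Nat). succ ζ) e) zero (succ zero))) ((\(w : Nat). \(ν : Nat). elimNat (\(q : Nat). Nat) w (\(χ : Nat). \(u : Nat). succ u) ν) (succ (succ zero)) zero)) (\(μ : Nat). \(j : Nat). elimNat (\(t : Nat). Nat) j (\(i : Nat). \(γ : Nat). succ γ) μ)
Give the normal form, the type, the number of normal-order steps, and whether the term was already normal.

reduced normal form:
  succ (succ (succ (succ zero)))
inferred type:
  Nat
normal-order step count: 31
started in normal form: no
first contracted redex: a beta-redex


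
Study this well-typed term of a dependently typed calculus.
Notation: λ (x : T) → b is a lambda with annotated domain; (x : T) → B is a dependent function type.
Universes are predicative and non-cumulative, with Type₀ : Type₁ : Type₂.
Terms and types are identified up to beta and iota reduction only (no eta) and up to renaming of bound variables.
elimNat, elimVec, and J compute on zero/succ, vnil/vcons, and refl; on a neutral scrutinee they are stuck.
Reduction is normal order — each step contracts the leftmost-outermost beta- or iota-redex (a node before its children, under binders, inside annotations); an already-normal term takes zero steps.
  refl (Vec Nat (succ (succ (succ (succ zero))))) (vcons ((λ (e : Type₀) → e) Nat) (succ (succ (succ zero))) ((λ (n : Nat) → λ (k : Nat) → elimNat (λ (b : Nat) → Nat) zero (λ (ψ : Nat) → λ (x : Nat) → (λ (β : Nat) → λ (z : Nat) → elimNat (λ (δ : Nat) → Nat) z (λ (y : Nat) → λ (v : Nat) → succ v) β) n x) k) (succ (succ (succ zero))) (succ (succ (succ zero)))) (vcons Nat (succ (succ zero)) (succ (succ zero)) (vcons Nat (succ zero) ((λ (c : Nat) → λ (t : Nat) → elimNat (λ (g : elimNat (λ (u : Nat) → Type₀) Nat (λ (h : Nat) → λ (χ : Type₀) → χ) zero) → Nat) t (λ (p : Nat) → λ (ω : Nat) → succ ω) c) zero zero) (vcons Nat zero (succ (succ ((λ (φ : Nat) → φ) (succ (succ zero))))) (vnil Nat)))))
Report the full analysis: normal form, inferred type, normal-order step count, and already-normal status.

reduced normal form:
  refl (Vec Nat (succ (succ (succ (succ zero))))) (vcons Nat (succ (succ (succ zero))) (succ (succ (succ (succ (succ (succ (succ (succ (succ zero))))))))) (vcons Nat (succ (succ zero)) (succ (succ zero)) (vcons Nat (succ zero) zero (vcons Nat zero (succ (succ (succ (succ zero)))) (vnil Nat)))))
type:
  Eq (Vec Nat (succ (succ (succ (succ zero))))) (vcons Nat (succ (succ (succ zero))) (succ (succ (succ (succ (succ (succ (succ (succ (succ zero))))))))) (vcons Nat (succ (succ zero)) (succ (succ zero)) (vcons Nat (succ zero) zero (vcons Nat zero (succ (succ (succ (succ zero)))) (vnil Nat))))) (vcons Nat (succ (succ (succ zero))) (succ (succ (succ (succ (succ (succ (succ (succ (succ zero))))))))) (vcons Nat (succ (succ zero)) (succ (succ zero)) (vcons Nat (succ zero) zero (vcons Nat zero (succ (succ (succ (succ zero)))) (vnil Nat)))))
steps to reach normal form (normal order): 53
started in normal form: no
first contracted redex: a beta-redex


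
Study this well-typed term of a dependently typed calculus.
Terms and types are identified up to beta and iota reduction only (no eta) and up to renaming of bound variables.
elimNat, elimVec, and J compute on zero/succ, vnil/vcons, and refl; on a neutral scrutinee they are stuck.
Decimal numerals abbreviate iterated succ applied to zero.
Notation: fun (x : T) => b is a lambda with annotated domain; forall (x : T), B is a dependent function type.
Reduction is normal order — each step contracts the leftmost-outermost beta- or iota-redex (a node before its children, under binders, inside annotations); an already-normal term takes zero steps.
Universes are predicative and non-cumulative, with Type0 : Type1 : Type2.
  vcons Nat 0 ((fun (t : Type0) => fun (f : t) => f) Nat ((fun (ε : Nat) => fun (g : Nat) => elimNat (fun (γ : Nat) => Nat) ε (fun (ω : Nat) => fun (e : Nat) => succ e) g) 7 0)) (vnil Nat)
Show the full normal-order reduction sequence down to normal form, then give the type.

reduction (normal order):
  vcons Nat 0 ((fun (t : Type0) => fun (f : t) => f) Nat ((fun (ε : Nat) => fun (g : Nat) => elimNat (fun (γ : Nat) => Nat) ε (fun (ω : Nat) => fun (e : Nat) => succ e) g) 7 0)) (vnil Nat)
  ~> vcons Nat 0 ((fun (t : Nat) => t) ((fun (f : Nat) => fun (ε : Nat) => elimNat (fun (g : Nat) => Nat) f (fun (γ : Nat) => fun (ω : Nat) => succ ω) ε) 7 0)) (vnil Nat)
  ~> vcons Nat 0 ((fun (t : Nat) => fun (f : Nat) => elimNat (fun (ε : Nat) => Nat) t (fun (g : Nat) => fun (γ : Nat) => succ γ) f) 7 0) (vnil Nat)
  ~> vcons Nat 0 ((fun (t : Nat) => elimNat (fun (f : Nat) => Nat) 7 (fun (ε : Nat) => fun (g : Nat) => succ g) t) 0) (vnil Nat)
  ~> vcons Nat 0 (elimNat (fun (t : Nat) => Nat) 7 (fun (f : Nat) => fun (ε : Nat) => succ ε) 0) (vnil Nat)
  ~> vcons Nat 0 7 (vnil Nat)
inferred type:
  Vec Nat 1


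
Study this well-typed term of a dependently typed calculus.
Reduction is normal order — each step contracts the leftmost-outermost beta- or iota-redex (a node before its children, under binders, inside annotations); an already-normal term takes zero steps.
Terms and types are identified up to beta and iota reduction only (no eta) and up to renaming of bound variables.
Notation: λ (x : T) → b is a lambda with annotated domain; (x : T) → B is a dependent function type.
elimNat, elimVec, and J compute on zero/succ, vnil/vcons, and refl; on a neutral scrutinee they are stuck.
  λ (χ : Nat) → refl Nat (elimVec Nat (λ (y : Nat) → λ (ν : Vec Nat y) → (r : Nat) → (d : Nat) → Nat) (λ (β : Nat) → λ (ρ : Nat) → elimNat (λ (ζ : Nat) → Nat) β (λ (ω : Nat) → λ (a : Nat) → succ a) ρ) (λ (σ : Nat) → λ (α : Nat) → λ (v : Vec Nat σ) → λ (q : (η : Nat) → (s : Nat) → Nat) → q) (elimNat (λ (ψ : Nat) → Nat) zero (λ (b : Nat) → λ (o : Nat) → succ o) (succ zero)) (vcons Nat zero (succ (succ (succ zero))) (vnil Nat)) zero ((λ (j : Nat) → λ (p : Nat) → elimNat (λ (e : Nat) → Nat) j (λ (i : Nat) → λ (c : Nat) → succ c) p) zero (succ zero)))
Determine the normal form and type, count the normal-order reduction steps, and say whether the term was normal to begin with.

reduced normal form:
  λ (χ : Nat) → refl Nat (succ zero)
type:
  (χ : Nat) → Eq Nat (succ zero) (succ zero)
normal-order step count: 18
already normal: no
first redex: an elimVec iota-redex


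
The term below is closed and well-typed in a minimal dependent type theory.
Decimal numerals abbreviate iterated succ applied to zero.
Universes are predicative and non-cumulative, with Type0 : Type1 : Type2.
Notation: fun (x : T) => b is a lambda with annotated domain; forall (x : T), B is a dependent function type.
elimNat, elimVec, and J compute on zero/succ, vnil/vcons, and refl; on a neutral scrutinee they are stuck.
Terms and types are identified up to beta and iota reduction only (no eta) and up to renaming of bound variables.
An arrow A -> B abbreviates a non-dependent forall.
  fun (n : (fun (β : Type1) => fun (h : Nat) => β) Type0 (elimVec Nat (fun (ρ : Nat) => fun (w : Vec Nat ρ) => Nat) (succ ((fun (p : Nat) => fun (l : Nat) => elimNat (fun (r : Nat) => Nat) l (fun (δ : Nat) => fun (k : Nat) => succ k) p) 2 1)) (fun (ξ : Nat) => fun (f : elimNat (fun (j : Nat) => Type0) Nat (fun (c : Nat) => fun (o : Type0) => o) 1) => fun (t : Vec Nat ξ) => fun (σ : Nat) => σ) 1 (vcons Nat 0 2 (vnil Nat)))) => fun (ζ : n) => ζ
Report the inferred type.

inferred type:
  forall (n : Type0), n -> n


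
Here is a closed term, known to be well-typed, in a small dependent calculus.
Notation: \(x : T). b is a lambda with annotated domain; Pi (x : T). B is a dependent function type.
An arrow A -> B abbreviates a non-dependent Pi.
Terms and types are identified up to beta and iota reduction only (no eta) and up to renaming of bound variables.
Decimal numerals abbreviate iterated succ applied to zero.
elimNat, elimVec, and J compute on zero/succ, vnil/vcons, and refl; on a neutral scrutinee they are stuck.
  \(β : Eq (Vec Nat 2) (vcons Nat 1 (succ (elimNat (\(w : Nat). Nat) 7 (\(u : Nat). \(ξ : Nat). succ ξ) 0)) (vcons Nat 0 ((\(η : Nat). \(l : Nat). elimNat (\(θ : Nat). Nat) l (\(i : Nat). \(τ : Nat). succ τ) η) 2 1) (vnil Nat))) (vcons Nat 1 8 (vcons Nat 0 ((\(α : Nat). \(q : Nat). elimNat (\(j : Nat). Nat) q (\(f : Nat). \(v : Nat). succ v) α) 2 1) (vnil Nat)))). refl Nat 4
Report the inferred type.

inferred type:
  Eq (Vec Nat 2) (vcons Nat 1 8 (vcons Nat 0 3 (vnil Nat))) (vcons Nat 1 8 (vcons Nat 0 3 (vnil Nat))) -> Eq Nat 4 4


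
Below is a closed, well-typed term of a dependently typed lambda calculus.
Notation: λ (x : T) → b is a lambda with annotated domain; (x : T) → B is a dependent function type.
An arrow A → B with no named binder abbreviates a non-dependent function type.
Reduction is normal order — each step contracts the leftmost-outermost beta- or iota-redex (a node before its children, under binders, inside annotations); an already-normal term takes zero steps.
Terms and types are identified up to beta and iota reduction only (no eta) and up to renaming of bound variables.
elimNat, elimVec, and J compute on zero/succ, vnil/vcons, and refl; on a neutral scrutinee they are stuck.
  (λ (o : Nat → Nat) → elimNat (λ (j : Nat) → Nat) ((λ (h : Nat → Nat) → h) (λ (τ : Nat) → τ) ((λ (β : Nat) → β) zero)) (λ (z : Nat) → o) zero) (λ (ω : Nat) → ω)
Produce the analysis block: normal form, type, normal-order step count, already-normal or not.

resulting normal form:
  zero
inferred type:
  Nat
reduction steps (normal order): 5
term was already normal: no
first redex: a beta-redex


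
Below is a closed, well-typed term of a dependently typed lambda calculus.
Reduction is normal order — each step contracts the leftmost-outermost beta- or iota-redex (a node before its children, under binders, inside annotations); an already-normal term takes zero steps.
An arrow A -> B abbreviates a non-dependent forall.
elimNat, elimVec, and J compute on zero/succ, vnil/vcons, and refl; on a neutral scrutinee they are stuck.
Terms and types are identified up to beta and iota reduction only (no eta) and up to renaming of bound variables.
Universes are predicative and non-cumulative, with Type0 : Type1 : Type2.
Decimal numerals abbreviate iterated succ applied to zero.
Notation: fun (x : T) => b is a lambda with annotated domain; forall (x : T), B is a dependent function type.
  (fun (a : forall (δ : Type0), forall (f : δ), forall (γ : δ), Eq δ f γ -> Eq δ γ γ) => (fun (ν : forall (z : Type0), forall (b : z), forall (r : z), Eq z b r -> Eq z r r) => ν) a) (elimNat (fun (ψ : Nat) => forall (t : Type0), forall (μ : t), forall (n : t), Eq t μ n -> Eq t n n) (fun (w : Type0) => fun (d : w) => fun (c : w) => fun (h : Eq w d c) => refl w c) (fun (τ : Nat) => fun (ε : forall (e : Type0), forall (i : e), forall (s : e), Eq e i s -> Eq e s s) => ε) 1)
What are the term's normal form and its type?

resulting normal form:
  fun (a : Type0) => fun (δ : a) => fun (f : a) => fun (γ : Eq a δ f) => refl a f
type:
  forall (a : Type0), forall (δ : a), forall (f : a), Eq a δ f -> Eq a f f
observation: the leftmost-outermost redex is a beta-redex, and normalization takes 6 steps.
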